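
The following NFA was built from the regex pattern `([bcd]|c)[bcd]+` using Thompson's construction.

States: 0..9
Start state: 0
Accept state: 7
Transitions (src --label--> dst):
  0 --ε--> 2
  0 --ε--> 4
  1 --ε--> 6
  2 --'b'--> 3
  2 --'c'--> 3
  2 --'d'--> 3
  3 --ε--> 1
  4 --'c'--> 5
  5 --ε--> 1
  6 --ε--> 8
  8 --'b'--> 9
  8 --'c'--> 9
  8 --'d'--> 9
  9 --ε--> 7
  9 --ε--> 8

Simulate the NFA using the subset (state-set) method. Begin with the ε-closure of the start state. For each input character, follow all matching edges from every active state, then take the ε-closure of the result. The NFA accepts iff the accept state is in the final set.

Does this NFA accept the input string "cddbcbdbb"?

start: ε-closure({0}) = {0,2,4}
'c' @ 1: {1,3,5,6,8}
'd' @ 2: {7,8,9}  (accept∈set)
'd' @ 3: {7,8,9}  (accept∈set)
'b' @ 4: {7,8,9}  (accept∈set)
'c' @ 5: {7,8,9}  (accept∈set)
'b' @ 6: {7,8,9}  (accept∈set)
'd' @ 7: {7,8,9}  (accept∈set)
'b' @ 8: {7,8,9}  (accept∈set)
'b' @ 9: {7,8,9}  (accept∈set)
end set {7,8,9} — state 7 in

Answer: ACCEPT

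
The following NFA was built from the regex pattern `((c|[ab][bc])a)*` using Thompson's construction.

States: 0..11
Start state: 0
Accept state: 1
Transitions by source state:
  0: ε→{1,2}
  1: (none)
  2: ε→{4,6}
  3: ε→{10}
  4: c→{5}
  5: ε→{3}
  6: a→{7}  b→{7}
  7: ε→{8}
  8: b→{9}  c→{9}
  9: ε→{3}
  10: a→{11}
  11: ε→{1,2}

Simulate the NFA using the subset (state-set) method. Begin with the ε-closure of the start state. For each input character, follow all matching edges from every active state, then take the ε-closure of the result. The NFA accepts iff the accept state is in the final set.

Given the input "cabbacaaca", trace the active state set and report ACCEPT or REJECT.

initial (ε-close {0}): {0,1,2,4,6}
'c' @ 1: {3,5,10}
'a' @ 2: {1,2,4,6,11}  (accept∈set)
'b' @ 3: {7,8}
'b' @ 4: {3,9,10}
'a' @ 5: {1,2,4,6,11}  (accept∈set)
'c' @ 6: {3,5,10}
'a' @ 7: {1,2,4,6,11}  (accept∈set)
'a' @ 8: {7,8}
'c' @ 9: {3,9,10}
'a' @ 10: {1,2,4,6,11}  (accept∈set)
after full input: {1,2,4,6,11}  (accept=1 in)

Answer: ACCEPT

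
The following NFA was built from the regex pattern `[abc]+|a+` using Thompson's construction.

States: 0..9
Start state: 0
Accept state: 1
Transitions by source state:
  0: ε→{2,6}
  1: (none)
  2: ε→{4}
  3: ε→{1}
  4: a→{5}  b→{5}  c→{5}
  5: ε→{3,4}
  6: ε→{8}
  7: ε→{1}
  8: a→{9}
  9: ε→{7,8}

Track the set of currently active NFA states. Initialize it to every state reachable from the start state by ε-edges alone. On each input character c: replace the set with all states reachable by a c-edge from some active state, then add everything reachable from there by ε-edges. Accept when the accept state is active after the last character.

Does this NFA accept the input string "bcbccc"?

Answer: ACCEPT

Derivation:
initial (ε-close {0}): {0,2,4,6,8}
'b' @ 1: {1,3,4,5}  (accept∈set)
'c' @ 2: {1,3,4,5}  (accept∈set)
'b' @ 3: {1,3,4,5}  (accept∈set)
'c' @ 4: {1,3,4,5}  (accept∈set)
'c' @ 5: {1,3,4,5}  (accept∈set)
'c' @ 6: {1,3,4,5}  (accept∈set)
end set {1,3,4,5} — state 1 in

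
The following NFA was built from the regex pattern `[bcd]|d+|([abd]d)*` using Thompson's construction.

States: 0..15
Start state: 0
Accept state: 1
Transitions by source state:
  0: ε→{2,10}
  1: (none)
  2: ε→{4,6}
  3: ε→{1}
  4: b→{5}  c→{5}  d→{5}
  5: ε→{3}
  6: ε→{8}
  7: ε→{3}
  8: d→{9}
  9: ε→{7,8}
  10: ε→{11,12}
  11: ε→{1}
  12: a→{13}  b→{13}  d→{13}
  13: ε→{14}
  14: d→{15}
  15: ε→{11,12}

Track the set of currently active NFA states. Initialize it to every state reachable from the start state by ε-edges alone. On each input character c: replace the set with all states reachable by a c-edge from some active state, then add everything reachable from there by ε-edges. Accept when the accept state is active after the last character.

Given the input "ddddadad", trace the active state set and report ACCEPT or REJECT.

initial (ε-close {0}): {0,1,2,4,6,8,10,11,12}
'd' @ 1: {1,3,5,7,8,9,13,14}  ✓accept
'd' @ 2: {1,3,7,8,9,11,12,15}  ✓accept
'd' @ 3: {1,3,7,8,9,13,14}  ✓accept
'd' @ 4: {1,3,7,8,9,11,12,15}  ✓accept
'a' @ 5: {13,14}
'd' @ 6: {1,11,12,15}  ✓accept
'a' @ 7: {13,14}
'd' @ 8: {1,11,12,15}  ✓accept
end set {1,11,12,15} — state 1 in

Answer: ACCEPT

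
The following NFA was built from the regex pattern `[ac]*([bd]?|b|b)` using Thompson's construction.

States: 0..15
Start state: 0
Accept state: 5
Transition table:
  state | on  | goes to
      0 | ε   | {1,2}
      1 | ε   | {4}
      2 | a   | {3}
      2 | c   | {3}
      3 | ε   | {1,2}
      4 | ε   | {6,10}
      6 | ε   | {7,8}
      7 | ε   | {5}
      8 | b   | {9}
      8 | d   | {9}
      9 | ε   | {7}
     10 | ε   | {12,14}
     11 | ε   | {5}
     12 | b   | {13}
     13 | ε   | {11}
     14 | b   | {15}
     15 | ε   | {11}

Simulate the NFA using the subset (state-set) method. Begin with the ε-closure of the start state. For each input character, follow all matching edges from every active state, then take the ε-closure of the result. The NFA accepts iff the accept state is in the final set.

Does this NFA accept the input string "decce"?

Answer: REJECT

Derivation:
S₀ = ε-closure({0}) = {0,1,2,4,5,6,7,8,10,12,14}
'd' @ 1: {5,7,9}  ✓accept
'e' @ 2: {}  — no active states
rest 'cce' ignored (set empty)
final: {}; accept 5 not in set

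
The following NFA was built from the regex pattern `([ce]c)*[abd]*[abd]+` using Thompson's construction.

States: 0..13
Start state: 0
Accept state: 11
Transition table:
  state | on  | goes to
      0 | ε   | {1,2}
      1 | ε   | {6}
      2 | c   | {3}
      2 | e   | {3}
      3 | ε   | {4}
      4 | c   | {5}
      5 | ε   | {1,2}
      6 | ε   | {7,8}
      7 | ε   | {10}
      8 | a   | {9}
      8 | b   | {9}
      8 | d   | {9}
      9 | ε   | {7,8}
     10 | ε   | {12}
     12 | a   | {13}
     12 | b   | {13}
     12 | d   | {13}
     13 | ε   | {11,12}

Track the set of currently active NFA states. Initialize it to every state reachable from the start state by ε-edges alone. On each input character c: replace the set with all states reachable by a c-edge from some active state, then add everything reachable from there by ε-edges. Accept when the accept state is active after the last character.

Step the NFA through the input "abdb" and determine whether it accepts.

S₀ = ε-closure({0}) = {0,1,2,6,7,8,10,12}
'a' @ 1: {7,8,9,10,11,12,13}  ✓accept
'b' @ 2: {7,8,9,10,11,12,13}  ✓accept
'd' @ 3: {7,8,9,10,11,12,13}  ✓accept
'b' @ 4: {7,8,9,10,11,12,13}  ✓accept
end set {7,8,9,10,11,12,13} — state 11 in

Answer: ACCEPT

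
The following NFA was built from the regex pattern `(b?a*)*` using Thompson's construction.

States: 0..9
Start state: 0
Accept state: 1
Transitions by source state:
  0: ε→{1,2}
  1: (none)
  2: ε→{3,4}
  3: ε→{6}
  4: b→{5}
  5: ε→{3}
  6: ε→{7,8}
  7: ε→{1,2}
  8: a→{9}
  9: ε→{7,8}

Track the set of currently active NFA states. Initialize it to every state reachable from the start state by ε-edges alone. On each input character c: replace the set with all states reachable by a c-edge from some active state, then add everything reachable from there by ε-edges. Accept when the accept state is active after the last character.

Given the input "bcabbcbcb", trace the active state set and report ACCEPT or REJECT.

initial (ε-close {0}): {0,1,2,3,4,6,7,8}
'b' @ 1: {1,2,3,4,5,6,7,8}  [accepting]
'c' @ 2: {}  — no active states
rest 'abbcbcb' ignored (set empty)
end set {} — state 1 not in

Answer: REJECT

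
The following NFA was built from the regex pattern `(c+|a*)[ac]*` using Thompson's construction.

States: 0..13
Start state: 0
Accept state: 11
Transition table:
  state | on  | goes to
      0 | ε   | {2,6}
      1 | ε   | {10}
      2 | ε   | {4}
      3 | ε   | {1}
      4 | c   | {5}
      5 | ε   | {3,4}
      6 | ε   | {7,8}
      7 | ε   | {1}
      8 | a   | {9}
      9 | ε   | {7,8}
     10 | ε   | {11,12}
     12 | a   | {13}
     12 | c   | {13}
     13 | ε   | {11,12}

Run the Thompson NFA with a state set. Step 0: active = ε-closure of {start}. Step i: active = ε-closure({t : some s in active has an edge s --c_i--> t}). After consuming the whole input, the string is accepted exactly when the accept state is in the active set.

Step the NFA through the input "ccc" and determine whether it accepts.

S₀ = ε-closure({0}) = {0,1,2,4,6,7,8,10,11,12}
'c' @ 1: {1,3,4,5,10,11,12,13}  [accepting]
'c' @ 2: {1,3,4,5,10,11,12,13}  [accepting]
'c' @ 3: {1,3,4,5,10,11,12,13}  [accepting]
after full input: {1,3,4,5,10,11,12,13}  (accept=11 in)

Answer: ACCEPT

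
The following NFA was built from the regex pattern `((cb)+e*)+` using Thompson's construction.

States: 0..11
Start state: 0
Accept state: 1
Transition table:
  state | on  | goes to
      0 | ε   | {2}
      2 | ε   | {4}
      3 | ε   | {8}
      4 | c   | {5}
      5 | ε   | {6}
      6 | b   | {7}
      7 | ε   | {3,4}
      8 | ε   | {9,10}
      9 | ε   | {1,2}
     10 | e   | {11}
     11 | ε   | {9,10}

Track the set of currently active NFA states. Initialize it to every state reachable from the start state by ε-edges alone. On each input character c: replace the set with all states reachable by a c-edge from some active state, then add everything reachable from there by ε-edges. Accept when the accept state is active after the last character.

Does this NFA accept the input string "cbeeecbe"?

Answer: ACCEPT

Trace:
start: ε-closure({0}) = {0,2,4}
'c' @ 1: {5,6}
'b' @ 2: {1,2,3,4,7,8,9,10}  (accept∈set)
'e' @ 3: {1,2,4,9,10,11}  (accept∈set)
'e' @ 4: {1,2,4,9,10,11}  (accept∈set)
'e' @ 5: {1,2,4,9,10,11}  (accept∈set)
'c' @ 6: {5,6}
'b' @ 7: {1,2,3,4,7,8,9,10}  (accept∈set)
'e' @ 8: {1,2,4,9,10,11}  (accept∈set)
after full input: {1,2,4,9,10,11}  (accept=1 in)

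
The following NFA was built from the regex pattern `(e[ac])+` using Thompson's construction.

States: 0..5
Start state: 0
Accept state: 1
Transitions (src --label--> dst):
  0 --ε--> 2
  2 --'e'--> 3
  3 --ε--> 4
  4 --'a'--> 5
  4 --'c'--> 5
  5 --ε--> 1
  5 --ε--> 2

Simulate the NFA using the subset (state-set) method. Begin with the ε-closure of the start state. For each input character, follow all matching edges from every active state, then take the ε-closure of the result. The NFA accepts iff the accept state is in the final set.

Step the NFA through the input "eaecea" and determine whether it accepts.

Answer: ACCEPT

Derivation:
initial (ε-close {0}): {0,2}
'e' @ 1: {3,4}
'a' @ 2: {1,2,5}  ✓accept
'e' @ 3: {3,4}
'c' @ 4: {1,2,5}  ✓accept
'e' @ 5: {3,4}
'a' @ 6: {1,2,5}  ✓accept
end set {1,2,5} — state 1 in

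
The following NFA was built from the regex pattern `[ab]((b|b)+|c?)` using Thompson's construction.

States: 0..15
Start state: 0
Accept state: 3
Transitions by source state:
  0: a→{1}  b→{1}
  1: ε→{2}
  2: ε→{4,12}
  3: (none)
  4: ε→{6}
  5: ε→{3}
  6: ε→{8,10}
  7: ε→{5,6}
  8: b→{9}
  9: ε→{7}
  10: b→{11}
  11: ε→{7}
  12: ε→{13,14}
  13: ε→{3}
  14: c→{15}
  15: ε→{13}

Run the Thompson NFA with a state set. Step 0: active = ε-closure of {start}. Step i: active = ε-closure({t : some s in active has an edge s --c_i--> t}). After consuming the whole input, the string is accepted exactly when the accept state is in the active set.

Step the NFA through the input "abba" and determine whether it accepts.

Answer: REJECT

Trace:
initial (ε-close {0}): {0}
'a' @ 1: {1,2,3,4,6,8,10,12,13,14}  (accept∈set)
'b' @ 2: {3,5,6,7,8,9,10,11}  (accept∈set)
'b' @ 3: {3,5,6,7,8,9,10,11}  (accept∈set)
'a' @ 4: {}  — no active states
final: {}; accept 3 not in set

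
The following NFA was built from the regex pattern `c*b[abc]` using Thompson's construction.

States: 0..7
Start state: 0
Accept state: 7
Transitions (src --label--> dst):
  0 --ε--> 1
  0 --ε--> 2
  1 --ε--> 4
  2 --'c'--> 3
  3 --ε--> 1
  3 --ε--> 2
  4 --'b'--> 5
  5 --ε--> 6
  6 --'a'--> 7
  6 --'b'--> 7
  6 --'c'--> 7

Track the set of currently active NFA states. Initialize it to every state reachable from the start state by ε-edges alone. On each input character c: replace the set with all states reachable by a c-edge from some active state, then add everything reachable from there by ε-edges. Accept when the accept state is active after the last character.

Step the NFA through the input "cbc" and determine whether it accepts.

start: ε-closure({0}) = {0,1,2,4}
'c' @ 1: {1,2,3,4}
'b' @ 2: {5,6}
'c' @ 3: {7}  ✓accept
after full input: {7}  (accept=7 in)

Answer: ACCEPT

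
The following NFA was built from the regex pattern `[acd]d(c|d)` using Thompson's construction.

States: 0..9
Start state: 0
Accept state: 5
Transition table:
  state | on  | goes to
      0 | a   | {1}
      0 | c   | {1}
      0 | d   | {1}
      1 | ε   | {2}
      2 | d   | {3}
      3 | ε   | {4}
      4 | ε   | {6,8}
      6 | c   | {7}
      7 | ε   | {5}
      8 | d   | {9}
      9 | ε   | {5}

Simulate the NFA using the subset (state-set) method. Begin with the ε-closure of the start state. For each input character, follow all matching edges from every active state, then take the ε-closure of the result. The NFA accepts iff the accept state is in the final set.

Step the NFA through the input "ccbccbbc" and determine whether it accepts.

S₀ = ε-closure({0}) = {0}
'c' @ 1: {1,2}
'c' @ 2: {}  — no active states
rest 'bccbbc' ignored (set empty)
end set {} — state 5 not in

Answer: REJECT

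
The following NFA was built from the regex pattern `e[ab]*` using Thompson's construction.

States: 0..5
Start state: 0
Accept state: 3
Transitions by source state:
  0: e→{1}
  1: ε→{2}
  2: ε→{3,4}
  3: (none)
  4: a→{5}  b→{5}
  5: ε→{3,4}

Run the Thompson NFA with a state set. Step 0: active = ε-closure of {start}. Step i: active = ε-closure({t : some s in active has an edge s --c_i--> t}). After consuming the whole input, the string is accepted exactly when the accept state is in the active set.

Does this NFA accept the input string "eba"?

Answer: ACCEPT

Steps:
S₀ = ε-closure({0}) = {0}
'e' @ 1: {1,2,3,4}  (accept∈set)
'b' @ 2: {3,4,5}  (accept∈set)
'a' @ 3: {3,4,5}  (accept∈set)
after full input: {3,4,5}  (accept=3 in)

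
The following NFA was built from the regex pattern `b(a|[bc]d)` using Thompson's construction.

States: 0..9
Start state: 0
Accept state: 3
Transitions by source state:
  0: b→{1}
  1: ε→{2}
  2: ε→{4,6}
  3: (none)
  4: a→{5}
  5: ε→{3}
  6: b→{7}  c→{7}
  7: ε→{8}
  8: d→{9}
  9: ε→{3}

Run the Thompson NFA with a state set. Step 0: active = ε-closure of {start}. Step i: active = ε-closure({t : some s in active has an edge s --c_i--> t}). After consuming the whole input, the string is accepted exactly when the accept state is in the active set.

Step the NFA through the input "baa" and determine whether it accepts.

Answer: REJECT

Derivation:
S₀ = ε-closure({0}) = {0}
'b' @ 1: {1,2,4,6}
'a' @ 2: {3,5}  [accepting]
'a' @ 3: {}  — state set empty
end set {} — state 3 not in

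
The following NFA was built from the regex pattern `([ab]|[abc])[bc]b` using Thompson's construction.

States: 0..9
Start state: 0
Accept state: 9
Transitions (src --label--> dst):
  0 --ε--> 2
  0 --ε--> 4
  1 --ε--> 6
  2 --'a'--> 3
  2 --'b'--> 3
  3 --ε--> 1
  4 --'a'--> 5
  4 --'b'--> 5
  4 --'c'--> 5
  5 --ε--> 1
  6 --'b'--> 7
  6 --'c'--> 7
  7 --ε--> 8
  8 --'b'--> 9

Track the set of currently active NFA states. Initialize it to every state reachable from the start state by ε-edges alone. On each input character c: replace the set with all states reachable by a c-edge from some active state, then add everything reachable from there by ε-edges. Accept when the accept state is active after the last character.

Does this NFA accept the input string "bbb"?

Answer: ACCEPT

Trace:
initial (ε-close {0}): {0,2,4}
'b' @ 1: {1,3,5,6}
'b' @ 2: {7,8}
'b' @ 3: {9}  [accepting]
after full input: {9}  (accept=9 in)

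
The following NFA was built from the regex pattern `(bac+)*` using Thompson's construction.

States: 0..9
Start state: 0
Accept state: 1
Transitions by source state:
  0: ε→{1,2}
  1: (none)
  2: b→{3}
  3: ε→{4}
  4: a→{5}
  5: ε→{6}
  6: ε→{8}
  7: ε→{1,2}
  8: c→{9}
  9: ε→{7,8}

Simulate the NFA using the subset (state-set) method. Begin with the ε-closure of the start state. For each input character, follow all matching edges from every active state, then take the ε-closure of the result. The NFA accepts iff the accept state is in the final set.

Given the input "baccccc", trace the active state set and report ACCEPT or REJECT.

Answer: ACCEPT

Trace:
initial (ε-close {0}): {0,1,2}
'b' @ 1: {3,4}
'a' @ 2: {5,6,8}
'c' @ 3: {1,2,7,8,9}  ✓accept
'c' @ 4: {1,2,7,8,9}  ✓accept
'c' @ 5: {1,2,7,8,9}  ✓accept
'c' @ 6: {1,2,7,8,9}  ✓accept
'c' @ 7: {1,2,7,8,9}  ✓accept
final: {1,2,7,8,9}; accept 1 in set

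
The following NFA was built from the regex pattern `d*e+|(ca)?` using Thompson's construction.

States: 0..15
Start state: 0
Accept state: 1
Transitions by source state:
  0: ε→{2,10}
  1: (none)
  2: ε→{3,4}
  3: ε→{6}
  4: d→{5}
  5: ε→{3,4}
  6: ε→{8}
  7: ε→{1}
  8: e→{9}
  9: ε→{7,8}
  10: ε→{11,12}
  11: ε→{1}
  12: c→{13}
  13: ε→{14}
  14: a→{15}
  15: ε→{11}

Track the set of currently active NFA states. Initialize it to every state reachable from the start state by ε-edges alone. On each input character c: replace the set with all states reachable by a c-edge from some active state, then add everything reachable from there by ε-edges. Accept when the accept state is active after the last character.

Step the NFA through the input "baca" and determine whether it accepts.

Answer: REJECT

Steps:
start: ε-closure({0}) = {0,1,2,3,4,6,8,10,11,12}
'b' @ 1: {}  — dead — no transitions
rest 'aca' ignored (set empty)
after full input: {}  (accept=1 not in)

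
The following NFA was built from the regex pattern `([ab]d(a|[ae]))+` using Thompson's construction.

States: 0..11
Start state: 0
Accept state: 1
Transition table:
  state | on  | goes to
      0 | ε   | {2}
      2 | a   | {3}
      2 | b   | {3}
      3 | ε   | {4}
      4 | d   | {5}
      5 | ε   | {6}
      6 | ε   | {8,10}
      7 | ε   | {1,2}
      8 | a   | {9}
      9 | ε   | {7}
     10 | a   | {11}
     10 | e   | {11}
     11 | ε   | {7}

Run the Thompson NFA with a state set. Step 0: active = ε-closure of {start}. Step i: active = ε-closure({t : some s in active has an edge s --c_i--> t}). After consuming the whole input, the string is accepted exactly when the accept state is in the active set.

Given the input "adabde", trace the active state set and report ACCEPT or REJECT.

S₀ = ε-closure({0}) = {0,2}
'a' @ 1: {3,4}
'd' @ 2: {5,6,8,10}
'a' @ 3: {1,2,7,9,11}  ✓accept
'b' @ 4: {3,4}
'd' @ 5: {5,6,8,10}
'e' @ 6: {1,2,7,11}  ✓accept
final: {1,2,7,11}; accept 1 in set

Answer: ACCEPT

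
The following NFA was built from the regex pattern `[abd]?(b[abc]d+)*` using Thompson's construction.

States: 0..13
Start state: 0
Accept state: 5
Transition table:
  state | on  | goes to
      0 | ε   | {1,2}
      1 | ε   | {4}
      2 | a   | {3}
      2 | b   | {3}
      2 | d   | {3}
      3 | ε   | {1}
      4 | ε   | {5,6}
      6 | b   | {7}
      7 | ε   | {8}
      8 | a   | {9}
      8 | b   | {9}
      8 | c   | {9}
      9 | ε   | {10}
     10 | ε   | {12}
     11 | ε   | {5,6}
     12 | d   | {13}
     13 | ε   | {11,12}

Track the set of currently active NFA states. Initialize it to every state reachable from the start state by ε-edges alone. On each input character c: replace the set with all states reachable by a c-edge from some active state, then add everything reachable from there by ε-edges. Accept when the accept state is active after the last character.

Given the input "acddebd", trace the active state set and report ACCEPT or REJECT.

Answer: REJECT

Trace:
start: ε-closure({0}) = {0,1,2,4,5,6}
'a' @ 1: {1,3,4,5,6}  [accepting]
'c' @ 2: {}  — no active states
rest 'ddebd' ignored (set empty)
after full input: {}  (accept=5 not in)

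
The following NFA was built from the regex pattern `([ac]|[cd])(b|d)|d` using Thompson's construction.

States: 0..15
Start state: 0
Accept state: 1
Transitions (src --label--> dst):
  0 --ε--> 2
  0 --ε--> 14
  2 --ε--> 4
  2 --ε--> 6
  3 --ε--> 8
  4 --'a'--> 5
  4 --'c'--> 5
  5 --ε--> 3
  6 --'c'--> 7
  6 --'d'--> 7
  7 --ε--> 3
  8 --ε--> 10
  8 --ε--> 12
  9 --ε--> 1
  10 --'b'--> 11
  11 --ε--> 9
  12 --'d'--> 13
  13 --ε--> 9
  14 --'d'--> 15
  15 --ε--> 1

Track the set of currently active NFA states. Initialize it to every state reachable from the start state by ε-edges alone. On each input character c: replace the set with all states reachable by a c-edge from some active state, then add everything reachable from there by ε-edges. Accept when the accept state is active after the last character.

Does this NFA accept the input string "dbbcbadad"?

Answer: REJECT

Trace:
initial (ε-close {0}): {0,2,4,6,14}
'd' @ 1: {1,3,7,8,10,12,15}  [accepting]
'b' @ 2: {1,9,11}  [accepting]
'b' @ 3: {}  — no active states
rest 'cbadad' ignored (set empty)
final: {}; accept 1 not in set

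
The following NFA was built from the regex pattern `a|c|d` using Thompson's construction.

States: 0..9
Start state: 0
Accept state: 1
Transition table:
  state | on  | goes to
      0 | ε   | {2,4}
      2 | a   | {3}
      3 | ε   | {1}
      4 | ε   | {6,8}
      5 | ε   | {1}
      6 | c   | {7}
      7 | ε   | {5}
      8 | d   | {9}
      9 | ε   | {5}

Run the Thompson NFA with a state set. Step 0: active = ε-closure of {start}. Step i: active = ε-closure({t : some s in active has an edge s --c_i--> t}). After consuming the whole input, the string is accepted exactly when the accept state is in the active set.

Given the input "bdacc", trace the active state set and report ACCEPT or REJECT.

initial (ε-close {0}): {0,2,4,6,8}
'b' @ 1: {}  — dead — no transitions
rest 'dacc' ignored (set empty)
after full input: {}  (accept=1 not in)

Answer: REJECT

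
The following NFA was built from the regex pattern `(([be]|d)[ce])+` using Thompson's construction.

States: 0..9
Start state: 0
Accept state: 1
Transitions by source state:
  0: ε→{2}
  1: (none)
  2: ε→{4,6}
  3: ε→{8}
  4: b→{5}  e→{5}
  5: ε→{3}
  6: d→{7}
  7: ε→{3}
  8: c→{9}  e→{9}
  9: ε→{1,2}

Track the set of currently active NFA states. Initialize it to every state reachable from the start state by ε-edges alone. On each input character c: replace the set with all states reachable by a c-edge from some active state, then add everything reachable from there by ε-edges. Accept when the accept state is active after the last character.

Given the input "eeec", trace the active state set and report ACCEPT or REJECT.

initial (ε-close {0}): {0,2,4,6}
'e' @ 1: {3,5,8}
'e' @ 2: {1,2,4,6,9}  ✓accept
'e' @ 3: {3,5,8}
'c' @ 4: {1,2,4,6,9}  ✓accept
final: {1,2,4,6,9}; accept 1 in set

Answer: ACCEPT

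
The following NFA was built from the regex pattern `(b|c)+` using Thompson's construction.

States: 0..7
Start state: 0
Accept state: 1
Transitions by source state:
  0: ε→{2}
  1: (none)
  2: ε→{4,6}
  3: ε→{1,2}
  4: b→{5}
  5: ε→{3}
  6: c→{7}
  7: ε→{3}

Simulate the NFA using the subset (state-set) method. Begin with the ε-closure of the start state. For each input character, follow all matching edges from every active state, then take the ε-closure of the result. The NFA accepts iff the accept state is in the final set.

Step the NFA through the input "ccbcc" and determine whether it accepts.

start: ε-closure({0}) = {0,2,4,6}
'c' @ 1: {1,2,3,4,6,7}  ✓accept
'c' @ 2: {1,2,3,4,6,7}  ✓accept
'b' @ 3: {1,2,3,4,5,6}  ✓accept
'c' @ 4: {1,2,3,4,6,7}  ✓accept
'c' @ 5: {1,2,3,4,6,7}  ✓accept
final: {1,2,3,4,6,7}; accept 1 in set

Answer: ACCEPT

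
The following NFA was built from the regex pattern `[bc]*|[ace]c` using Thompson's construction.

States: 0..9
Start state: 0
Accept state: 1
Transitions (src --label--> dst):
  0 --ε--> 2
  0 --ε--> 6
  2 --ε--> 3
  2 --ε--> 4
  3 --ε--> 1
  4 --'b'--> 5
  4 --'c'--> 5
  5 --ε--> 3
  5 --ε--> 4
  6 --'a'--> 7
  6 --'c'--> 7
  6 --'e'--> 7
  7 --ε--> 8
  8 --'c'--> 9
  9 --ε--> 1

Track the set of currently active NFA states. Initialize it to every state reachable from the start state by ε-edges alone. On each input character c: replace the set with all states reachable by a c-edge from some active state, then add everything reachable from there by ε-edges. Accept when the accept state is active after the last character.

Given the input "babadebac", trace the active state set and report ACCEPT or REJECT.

S₀ = ε-closure({0}) = {0,1,2,3,4,6}
'b' @ 1: {1,3,4,5}  ✓accept
'a' @ 2: {}  — dead — no transitions
rest 'badebac' ignored (set empty)
after full input: {}  (accept=1 not in)

Answer: REJECT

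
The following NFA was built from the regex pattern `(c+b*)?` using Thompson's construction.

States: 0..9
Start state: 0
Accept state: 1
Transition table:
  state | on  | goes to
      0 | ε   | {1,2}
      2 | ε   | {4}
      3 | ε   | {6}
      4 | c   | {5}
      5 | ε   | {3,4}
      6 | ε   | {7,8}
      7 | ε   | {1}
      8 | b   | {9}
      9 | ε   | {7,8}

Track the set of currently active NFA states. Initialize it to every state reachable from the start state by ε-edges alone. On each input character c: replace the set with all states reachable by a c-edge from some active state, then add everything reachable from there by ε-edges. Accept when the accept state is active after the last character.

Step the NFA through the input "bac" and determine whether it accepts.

Answer: REJECT

Trace:
start: ε-closure({0}) = {0,1,2,4}
'b' @ 1: {}  — state set empty
rest 'ac' ignored (set empty)
end set {} — state 1 not in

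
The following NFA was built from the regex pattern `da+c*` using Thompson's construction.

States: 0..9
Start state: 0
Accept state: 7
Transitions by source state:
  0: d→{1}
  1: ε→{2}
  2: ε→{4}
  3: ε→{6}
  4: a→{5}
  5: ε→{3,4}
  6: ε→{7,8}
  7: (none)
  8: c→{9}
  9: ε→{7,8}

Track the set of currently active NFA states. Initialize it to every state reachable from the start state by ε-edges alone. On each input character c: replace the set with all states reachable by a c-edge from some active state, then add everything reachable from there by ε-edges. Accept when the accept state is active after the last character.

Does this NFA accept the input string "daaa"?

Answer: ACCEPT

Derivation:
start: ε-closure({0}) = {0}
'd' @ 1: {1,2,4}
'a' @ 2: {3,4,5,6,7,8}  [accepting]
'a' @ 3: {3,4,5,6,7,8}  [accepting]
'a' @ 4: {3,4,5,6,7,8}  [accepting]
end set {3,4,5,6,7,8} — state 7 in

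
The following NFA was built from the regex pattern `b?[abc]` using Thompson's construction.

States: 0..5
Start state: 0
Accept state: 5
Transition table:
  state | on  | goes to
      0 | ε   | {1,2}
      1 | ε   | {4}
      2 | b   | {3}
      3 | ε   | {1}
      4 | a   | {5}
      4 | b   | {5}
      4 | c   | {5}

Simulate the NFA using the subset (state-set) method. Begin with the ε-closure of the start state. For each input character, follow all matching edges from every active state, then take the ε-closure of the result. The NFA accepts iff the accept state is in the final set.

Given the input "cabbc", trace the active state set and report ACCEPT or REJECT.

Answer: REJECT

Steps:
initial (ε-close {0}): {0,1,2,4}
'c' @ 1: {5}  [accepting]
'a' @ 2: {}  — no active states
rest 'bbc' ignored (set empty)
final: {}; accept 5 not in set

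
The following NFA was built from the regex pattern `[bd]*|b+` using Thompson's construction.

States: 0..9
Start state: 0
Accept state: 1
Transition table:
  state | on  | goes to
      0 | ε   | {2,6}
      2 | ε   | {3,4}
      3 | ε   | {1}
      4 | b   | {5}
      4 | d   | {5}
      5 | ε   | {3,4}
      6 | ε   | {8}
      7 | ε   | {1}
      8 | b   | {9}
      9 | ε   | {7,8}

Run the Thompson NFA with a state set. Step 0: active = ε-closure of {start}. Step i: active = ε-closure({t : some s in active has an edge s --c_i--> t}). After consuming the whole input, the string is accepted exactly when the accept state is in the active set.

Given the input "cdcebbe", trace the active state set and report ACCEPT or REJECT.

Answer: REJECT

Derivation:
start: ε-closure({0}) = {0,1,2,3,4,6,8}
'c' @ 1: {}  — state set empty
rest 'dcebbe' ignored (set empty)
end set {} — state 1 not in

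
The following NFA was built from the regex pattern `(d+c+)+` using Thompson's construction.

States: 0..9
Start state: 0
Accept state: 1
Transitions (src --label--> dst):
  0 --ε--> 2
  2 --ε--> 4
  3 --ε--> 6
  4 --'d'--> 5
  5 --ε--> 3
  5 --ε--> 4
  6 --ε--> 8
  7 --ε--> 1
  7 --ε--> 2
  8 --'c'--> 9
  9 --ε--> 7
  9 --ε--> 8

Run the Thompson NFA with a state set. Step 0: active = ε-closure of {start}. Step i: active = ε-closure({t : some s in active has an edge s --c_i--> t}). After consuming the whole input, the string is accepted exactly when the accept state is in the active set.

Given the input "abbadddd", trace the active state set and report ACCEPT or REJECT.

Answer: REJECT

Derivation:
S₀ = ε-closure({0}) = {0,2,4}
'a' @ 1: {}  — dead — no transitions
rest 'bbadddd' ignored (set empty)
final: {}; accept 1 not in set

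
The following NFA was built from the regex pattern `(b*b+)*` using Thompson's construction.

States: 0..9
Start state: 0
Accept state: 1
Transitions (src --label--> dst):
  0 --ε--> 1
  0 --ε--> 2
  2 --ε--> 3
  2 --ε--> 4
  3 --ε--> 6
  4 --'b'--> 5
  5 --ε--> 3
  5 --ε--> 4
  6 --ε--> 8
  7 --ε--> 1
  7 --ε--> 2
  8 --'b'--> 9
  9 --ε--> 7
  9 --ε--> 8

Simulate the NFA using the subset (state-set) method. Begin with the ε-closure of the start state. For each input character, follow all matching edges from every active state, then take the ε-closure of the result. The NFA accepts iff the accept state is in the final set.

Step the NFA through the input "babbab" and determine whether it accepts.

initial (ε-close {0}): {0,1,2,3,4,6,8}
'b' @ 1: {1,2,3,4,5,6,7,8,9}  ✓accept
'a' @ 2: {}  — state set empty
rest 'bbab' ignored (set empty)
after full input: {}  (accept=1 not in)

Answer: REJECT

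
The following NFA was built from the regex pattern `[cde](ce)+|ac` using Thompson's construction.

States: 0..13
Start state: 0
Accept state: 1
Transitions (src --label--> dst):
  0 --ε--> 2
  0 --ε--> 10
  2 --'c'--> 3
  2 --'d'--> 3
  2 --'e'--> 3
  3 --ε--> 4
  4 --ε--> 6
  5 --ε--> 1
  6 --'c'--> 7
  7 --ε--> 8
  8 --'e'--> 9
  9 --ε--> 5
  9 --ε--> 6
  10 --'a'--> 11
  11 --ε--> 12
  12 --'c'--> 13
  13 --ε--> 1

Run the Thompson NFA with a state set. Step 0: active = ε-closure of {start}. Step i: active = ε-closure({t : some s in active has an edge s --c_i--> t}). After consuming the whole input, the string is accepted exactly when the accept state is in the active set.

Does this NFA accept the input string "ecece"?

Answer: ACCEPT

Steps:
S₀ = ε-closure({0}) = {0,2,10}
'e' @ 1: {3,4,6}
'c' @ 2: {7,8}
'e' @ 3: {1,5,6,9}  [accepting]
'c' @ 4: {7,8}
'e' @ 5: {1,5,6,9}  [accepting]
after full input: {1,5,6,9}  (accept=1 in)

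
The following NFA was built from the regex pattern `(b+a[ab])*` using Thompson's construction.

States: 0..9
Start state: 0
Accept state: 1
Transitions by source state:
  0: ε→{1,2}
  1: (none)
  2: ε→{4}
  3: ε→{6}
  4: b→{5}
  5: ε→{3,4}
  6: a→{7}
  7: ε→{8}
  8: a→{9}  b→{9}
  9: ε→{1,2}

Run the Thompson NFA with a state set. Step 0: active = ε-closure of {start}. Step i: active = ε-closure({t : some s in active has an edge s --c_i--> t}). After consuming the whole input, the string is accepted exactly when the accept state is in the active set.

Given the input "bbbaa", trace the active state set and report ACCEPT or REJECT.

initial (ε-close {0}): {0,1,2,4}
'b' @ 1: {3,4,5,6}
'b' @ 2: {3,4,5,6}
'b' @ 3: {3,4,5,6}
'a' @ 4: {7,8}
'a' @ 5: {1,2,4,9}  ✓accept
end set {1,2,4,9} — state 1 in

Answer: ACCEPT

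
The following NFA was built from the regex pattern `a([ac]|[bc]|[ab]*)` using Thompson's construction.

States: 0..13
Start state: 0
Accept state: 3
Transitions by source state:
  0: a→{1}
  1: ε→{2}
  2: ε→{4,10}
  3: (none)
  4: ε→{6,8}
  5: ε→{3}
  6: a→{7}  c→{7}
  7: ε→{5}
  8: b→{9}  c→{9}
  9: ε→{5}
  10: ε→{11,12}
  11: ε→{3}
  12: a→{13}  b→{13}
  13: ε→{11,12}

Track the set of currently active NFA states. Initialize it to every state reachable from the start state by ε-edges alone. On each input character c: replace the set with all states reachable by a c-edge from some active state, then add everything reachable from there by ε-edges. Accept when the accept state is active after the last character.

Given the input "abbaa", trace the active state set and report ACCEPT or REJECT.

Answer: ACCEPT

Trace:
initial (ε-close {0}): {0}
'a' @ 1: {1,2,3,4,6,8,10,11,12}  ✓accept
'b' @ 2: {3,5,9,11,12,13}  ✓accept
'b' @ 3: {3,11,12,13}  ✓accept
'a' @ 4: {3,11,12,13}  ✓accept
'a' @ 5: {3,11,12,13}  ✓accept
after full input: {3,11,12,13}  (accept=3 in)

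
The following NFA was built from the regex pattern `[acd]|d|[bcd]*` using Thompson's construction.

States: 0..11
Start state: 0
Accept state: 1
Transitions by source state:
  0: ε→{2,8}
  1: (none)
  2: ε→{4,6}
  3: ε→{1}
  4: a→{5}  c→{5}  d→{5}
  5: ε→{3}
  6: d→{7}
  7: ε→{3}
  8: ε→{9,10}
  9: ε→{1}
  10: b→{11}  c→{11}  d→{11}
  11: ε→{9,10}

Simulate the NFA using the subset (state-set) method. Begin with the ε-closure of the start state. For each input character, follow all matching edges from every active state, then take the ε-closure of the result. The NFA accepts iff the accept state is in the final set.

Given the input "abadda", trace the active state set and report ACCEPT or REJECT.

Answer: REJECT

Derivation:
S₀ = ε-closure({0}) = {0,1,2,4,6,8,9,10}
'a' @ 1: {1,3,5}  ✓accept
'b' @ 2: {}  — state set empty
rest 'adda' ignored (set empty)
end set {} — state 1 not in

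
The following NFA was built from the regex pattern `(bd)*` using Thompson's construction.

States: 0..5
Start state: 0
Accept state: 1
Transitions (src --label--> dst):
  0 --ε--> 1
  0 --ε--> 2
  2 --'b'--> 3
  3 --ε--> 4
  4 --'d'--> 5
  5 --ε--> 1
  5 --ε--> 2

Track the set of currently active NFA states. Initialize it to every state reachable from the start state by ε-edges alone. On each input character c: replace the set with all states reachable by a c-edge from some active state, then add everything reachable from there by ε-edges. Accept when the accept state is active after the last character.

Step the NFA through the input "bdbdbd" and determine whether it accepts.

start: ε-closure({0}) = {0,1,2}
'b' @ 1: {3,4}
'd' @ 2: {1,2,5}  (accept∈set)
'b' @ 3: {3,4}
'd' @ 4: {1,2,5}  (accept∈set)
'b' @ 5: {3,4}
'd' @ 6: {1,2,5}  (accept∈set)
end set {1,2,5} — state 1 in

Answer: ACCEPT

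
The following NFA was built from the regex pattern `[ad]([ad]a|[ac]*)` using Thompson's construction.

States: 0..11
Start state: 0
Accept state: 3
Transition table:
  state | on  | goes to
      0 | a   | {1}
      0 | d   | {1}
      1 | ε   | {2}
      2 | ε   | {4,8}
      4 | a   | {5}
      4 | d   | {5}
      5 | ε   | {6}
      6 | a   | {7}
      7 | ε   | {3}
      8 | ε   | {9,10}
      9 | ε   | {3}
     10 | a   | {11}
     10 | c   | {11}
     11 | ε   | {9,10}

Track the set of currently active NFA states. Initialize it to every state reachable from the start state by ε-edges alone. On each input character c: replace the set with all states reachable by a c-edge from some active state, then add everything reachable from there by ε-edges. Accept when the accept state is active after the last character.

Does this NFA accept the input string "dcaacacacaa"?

S₀ = ε-closure({0}) = {0}
'd' @ 1: {1,2,3,4,8,9,10}  [accepting]
'c' @ 2: {3,9,10,11}  [accepting]
'a' @ 3: {3,9,10,11}  [accepting]
'a' @ 4: {3,9,10,11}  [accepting]
'c' @ 5: {3,9,10,11}  [accepting]
'a' @ 6: {3,9,10,11}  [accepting]
'c' @ 7: {3,9,10,11}  [accepting]
'a' @ 8: {3,9,10,11}  [accepting]
'c' @ 9: {3,9,10,11}  [accepting]
'a' @ 10: {3,9,10,11}  [accepting]
'a' @ 11: {3,9,10,11}  [accepting]
after full input: {3,9,10,11}  (accept=3 in)

Answer: ACCEPT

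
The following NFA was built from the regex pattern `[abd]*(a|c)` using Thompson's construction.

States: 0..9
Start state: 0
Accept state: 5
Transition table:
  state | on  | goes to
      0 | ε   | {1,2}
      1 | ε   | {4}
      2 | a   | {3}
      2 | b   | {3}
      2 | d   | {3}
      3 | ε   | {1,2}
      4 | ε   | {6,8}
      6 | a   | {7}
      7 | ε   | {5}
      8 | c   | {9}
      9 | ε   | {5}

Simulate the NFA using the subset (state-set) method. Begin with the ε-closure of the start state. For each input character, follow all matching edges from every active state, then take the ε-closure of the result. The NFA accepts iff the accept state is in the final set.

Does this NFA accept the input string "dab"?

S₀ = ε-closure({0}) = {0,1,2,4,6,8}
'd' @ 1: {1,2,3,4,6,8}
'a' @ 2: {1,2,3,4,5,6,7,8}  ✓accept
'b' @ 3: {1,2,3,4,6,8}
end set {1,2,3,4,6,8} — state 5 not in

Answer: REJECT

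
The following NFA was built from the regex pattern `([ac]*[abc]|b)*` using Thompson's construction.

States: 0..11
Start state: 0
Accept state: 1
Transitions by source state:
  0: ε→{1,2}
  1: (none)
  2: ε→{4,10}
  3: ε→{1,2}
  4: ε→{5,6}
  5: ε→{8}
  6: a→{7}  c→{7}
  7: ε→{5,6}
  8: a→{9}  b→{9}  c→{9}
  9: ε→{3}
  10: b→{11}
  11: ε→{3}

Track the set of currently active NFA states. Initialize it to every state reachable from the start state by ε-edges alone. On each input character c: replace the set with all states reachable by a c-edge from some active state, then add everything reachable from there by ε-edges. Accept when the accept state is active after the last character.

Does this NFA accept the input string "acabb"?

Answer: ACCEPT

Derivation:
initial (ε-close {0}): {0,1,2,4,5,6,8,10}
'a' @ 1: {1,2,3,4,5,6,7,8,9,10}  [accepting]
'c' @ 2: {1,2,3,4,5,6,7,8,9,10}  [accepting]
'a' @ 3: {1,2,3,4,5,6,7,8,9,10}  [accepting]
'b' @ 4: {1,2,3,4,5,6,8,9,10,11}  [accepting]
'b' @ 5: {1,2,3,4,5,6,8,9,10,11}  [accepting]
final: {1,2,3,4,5,6,8,9,10,11}; accept 1 in set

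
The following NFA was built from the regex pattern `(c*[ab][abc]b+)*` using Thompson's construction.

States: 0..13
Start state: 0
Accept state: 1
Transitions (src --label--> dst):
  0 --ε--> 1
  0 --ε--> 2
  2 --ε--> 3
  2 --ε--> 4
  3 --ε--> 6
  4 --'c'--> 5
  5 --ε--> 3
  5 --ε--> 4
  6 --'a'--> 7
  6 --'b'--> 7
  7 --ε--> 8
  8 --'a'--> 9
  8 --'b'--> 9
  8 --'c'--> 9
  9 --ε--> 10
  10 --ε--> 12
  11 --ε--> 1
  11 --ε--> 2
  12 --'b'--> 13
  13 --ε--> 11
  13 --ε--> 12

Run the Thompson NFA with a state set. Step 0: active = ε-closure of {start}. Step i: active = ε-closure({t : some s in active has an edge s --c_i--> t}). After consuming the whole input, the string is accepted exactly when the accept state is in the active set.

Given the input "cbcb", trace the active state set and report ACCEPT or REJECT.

initial (ε-close {0}): {0,1,2,3,4,6}
'c' @ 1: {3,4,5,6}
'b' @ 2: {7,8}
'c' @ 3: {9,10,12}
'b' @ 4: {1,2,3,4,6,11,12,13}  [accepting]
final: {1,2,3,4,6,11,12,13}; accept 1 in set

Answer: ACCEPT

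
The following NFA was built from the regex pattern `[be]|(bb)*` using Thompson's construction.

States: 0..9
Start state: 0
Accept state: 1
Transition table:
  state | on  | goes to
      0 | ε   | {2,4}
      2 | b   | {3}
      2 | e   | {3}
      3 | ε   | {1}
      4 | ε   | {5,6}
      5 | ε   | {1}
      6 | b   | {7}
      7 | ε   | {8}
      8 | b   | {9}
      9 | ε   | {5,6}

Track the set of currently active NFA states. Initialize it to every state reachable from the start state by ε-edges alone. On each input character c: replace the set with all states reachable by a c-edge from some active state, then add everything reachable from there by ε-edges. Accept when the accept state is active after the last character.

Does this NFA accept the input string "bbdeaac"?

initial (ε-close {0}): {0,1,2,4,5,6}
'b' @ 1: {1,3,7,8}  (accept∈set)
'b' @ 2: {1,5,6,9}  (accept∈set)
'd' @ 3: {}  — dead — no transitions
rest 'eaac' ignored (set empty)
after full input: {}  (accept=1 not in)

Answer: REJECT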